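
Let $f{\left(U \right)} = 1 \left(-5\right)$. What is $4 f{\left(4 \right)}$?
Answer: $-20$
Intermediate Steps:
$f{\left(U \right)} = -5$
$4 f{\left(4 \right)} = 4 \left(-5\right) = -20$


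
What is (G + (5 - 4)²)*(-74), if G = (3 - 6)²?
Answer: -740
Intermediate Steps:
G = 9 (G = (-3)² = 9)
(G + (5 - 4)²)*(-74) = (9 + (5 - 4)²)*(-74) = (9 + 1²)*(-74) = (9 + 1)*(-74) = 10*(-74) = -740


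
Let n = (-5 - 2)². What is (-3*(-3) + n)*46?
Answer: 2668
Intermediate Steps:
n = 49 (n = (-7)² = 49)
(-3*(-3) + n)*46 = (-3*(-3) + 49)*46 = (9 + 49)*46 = 58*46 = 2668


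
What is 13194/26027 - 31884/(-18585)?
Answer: 358351786/161237265 ≈ 2.2225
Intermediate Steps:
13194/26027 - 31884/(-18585) = 13194*(1/26027) - 31884*(-1/18585) = 13194/26027 + 10628/6195 = 358351786/161237265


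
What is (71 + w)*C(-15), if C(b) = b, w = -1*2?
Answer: -1035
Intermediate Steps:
w = -2
(71 + w)*C(-15) = (71 - 2)*(-15) = 69*(-15) = -1035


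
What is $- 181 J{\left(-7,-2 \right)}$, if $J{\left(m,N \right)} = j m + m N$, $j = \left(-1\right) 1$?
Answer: $-3801$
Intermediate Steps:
$j = -1$
$J{\left(m,N \right)} = - m + N m$ ($J{\left(m,N \right)} = - m + m N = - m + N m$)
$- 181 J{\left(-7,-2 \right)} = - 181 \left(- 7 \left(-1 - 2\right)\right) = - 181 \left(\left(-7\right) \left(-3\right)\right) = \left(-181\right) 21 = -3801$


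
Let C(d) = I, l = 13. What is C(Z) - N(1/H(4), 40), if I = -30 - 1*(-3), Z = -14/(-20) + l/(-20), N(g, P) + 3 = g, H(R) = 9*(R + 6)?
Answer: -2161/90 ≈ -24.011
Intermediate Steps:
H(R) = 54 + 9*R (H(R) = 9*(6 + R) = 54 + 9*R)
N(g, P) = -3 + g
Z = 1/20 (Z = -14/(-20) + 13/(-20) = -14*(-1/20) + 13*(-1/20) = 7/10 - 13/20 = 1/20 ≈ 0.050000)
I = -27 (I = -30 + 3 = -27)
C(d) = -27
C(Z) - N(1/H(4), 40) = -27 - (-3 + 1/(54 + 9*4)) = -27 - (-3 + 1/(54 + 36)) = -27 - (-3 + 1/90) = -27 - 1*(-269/90) = -27 + 269/90 = -2161/90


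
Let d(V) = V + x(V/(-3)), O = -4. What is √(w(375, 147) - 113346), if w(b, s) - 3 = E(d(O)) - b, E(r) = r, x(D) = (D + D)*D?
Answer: I*√1023466/3 ≈ 337.22*I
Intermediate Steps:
x(D) = 2*D² (x(D) = (2*D)*D = 2*D²)
d(V) = V + 2*V²/9 (d(V) = V + 2*(V/(-3))² = V + 2*(V*(-⅓))² = V + 2*(-V/3)² = V + 2*(V²/9) = V + 2*V²/9)
w(b, s) = 23/9 - b (w(b, s) = 3 + ((⅑)*(-4)*(9 + 2*(-4)) - b) = 3 + ((⅑)*(-4)*(9 - 8) - b) = 3 + ((⅑)*(-4)*1 - b) = 3 + (-4/9 - b) = 23/9 - b)
√(w(375, 147) - 113346) = √((23/9 - 1*375) - 113346) = √((23/9 - 375) - 113346) = √(-3352/9 - 113346) = √(-1023466/9) = I*√1023466/3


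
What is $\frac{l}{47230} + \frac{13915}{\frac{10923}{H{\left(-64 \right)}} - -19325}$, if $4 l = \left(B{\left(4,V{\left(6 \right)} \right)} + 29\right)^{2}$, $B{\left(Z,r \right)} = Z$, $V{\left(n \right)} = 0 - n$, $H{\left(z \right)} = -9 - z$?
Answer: $\frac{6625207501}{9220996280} \approx 0.71849$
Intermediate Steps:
$V{\left(n \right)} = - n$
$l = \frac{1089}{4}$ ($l = \frac{\left(4 + 29\right)^{2}}{4} = \frac{33^{2}}{4} = \frac{1}{4} \cdot 1089 = \frac{1089}{4} \approx 272.25$)
$\frac{l}{47230} + \frac{13915}{\frac{10923}{H{\left(-64 \right)}} - -19325} = \frac{1089}{4 \cdot 47230} + \frac{13915}{\frac{10923}{-9 - -64} - -19325} = \frac{1089}{4} \cdot \frac{1}{47230} + \frac{13915}{\frac{10923}{-9 + 64} + 19325} = \frac{1089}{188920} + \frac{13915}{\frac{10923}{55} + 19325} = \frac{1089}{188920} + \frac{13915}{10923 \cdot \frac{1}{55} + 19325} = \frac{1089}{188920} + \frac{13915}{\frac{993}{5} + 19325} = \frac{1089}{188920} + \frac{13915}{\frac{97618}{5}} = \frac{1089}{188920} + 13915 \cdot \frac{5}{97618} = \frac{1089}{188920} + \frac{69575}{97618} = \frac{6625207501}{9220996280}$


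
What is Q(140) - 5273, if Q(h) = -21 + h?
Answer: -5154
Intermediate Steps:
Q(140) - 5273 = (-21 + 140) - 5273 = 119 - 5273 = -5154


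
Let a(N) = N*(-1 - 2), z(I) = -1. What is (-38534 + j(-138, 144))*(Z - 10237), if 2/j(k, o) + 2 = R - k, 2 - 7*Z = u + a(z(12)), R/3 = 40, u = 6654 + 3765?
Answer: 404842437729/896 ≈ 4.5183e+8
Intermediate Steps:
u = 10419
R = 120 (R = 3*40 = 120)
a(N) = -3*N (a(N) = N*(-3) = -3*N)
Z = -10420/7 (Z = 2/7 - (10419 - 3*(-1))/7 = 2/7 - (10419 + 3)/7 = 2/7 - ⅐*10422 = 2/7 - 10422/7 = -10420/7 ≈ -1488.6)
j(k, o) = 2/(118 - k) (j(k, o) = 2/(-2 + (120 - k)) = 2/(118 - k))
(-38534 + j(-138, 144))*(Z - 10237) = (-38534 - 2/(-118 - 138))*(-10420/7 - 10237) = (-38534 - 2/(-256))*(-82079/7) = (-38534 - 2*(-1/256))*(-82079/7) = (-38534 + 1/128)*(-82079/7) = -4932351/128*(-82079/7) = 404842437729/896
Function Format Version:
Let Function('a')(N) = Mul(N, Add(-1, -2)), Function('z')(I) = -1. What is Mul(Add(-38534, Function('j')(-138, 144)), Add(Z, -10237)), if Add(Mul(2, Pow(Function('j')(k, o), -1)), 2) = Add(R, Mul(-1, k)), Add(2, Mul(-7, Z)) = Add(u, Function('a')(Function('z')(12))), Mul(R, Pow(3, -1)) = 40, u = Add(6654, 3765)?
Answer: Rational(404842437729, 896) ≈ 4.5183e+8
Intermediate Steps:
u = 10419
R = 120 (R = Mul(3, 40) = 120)
Function('a')(N) = Mul(-3, N) (Function('a')(N) = Mul(N, -3) = Mul(-3, N))
Z = Rational(-10420, 7) (Z = Add(Rational(2, 7), Mul(Rational(-1, 7), Add(10419, Mul(-3, -1)))) = Add(Rational(2, 7), Mul(Rational(-1, 7), Add(10419, 3))) = Add(Rational(2, 7), Mul(Rational(-1, 7), 10422)) = Add(Rational(2, 7), Rational(-10422, 7)) = Rational(-10420, 7) ≈ -1488.6)
Function('j')(k, o) = Mul(2, Pow(Add(118, Mul(-1, k)), -1)) (Function('j')(k, o) = Mul(2, Pow(Add(-2, Add(120, Mul(-1, k))), -1)) = Mul(2, Pow(Add(118, Mul(-1, k)), -1)))
Mul(Add(-38534, Function('j')(-138, 144)), Add(Z, -10237)) = Mul(Add(-38534, Mul(-2, Pow(Add(-118, -138), -1))), Add(Rational(-10420, 7), -10237)) = Mul(Add(-38534, Mul(-2, Pow(-256, -1))), Rational(-82079, 7)) = Mul(Add(-38534, Mul(-2, Rational(-1, 256))), Rational(-82079, 7)) = Mul(Add(-38534, Rational(1, 128)), Rational(-82079, 7)) = Mul(Rational(-4932351, 128), Rational(-82079, 7)) = Rational(404842437729, 896)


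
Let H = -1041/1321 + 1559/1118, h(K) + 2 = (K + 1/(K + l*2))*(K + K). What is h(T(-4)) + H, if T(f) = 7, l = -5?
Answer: 407351375/4430634 ≈ 91.940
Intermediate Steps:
h(K) = -2 + 2*K*(K + 1/(-10 + K)) (h(K) = -2 + (K + 1/(K - 5*2))*(K + K) = -2 + (K + 1/(K - 10))*(2*K) = -2 + (K + 1/(-10 + K))*(2*K) = -2 + 2*K*(K + 1/(-10 + K)))
H = 895601/1476878 (H = -1041*1/1321 + 1559*(1/1118) = -1041/1321 + 1559/1118 = 895601/1476878 ≈ 0.60641)
h(T(-4)) + H = 2*(10 + 7**3 - 10*7**2)/(-10 + 7) + 895601/1476878 = 2*(10 + 343 - 10*49)/(-3) + 895601/1476878 = 2*(-1/3)*(10 + 343 - 490) + 895601/1476878 = 2*(-1/3)*(-137) + 895601/1476878 = 274/3 + 895601/1476878 = 407351375/4430634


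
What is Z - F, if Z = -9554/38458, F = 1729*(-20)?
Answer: 664934043/19229 ≈ 34580.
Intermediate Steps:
F = -34580
Z = -4777/19229 (Z = -9554*1/38458 = -4777/19229 ≈ -0.24843)
Z - F = -4777/19229 - 1*(-34580) = -4777/19229 + 34580 = 664934043/19229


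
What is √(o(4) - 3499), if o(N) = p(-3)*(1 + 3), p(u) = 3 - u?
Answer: 5*I*√139 ≈ 58.949*I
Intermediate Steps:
o(N) = 24 (o(N) = (3 - 1*(-3))*(1 + 3) = (3 + 3)*4 = 6*4 = 24)
√(o(4) - 3499) = √(24 - 3499) = √(-3475) = 5*I*√139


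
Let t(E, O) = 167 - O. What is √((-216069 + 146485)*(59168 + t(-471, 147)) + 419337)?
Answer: I*√4118118455 ≈ 64173.0*I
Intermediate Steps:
√((-216069 + 146485)*(59168 + t(-471, 147)) + 419337) = √((-216069 + 146485)*(59168 + (167 - 1*147)) + 419337) = √(-69584*(59168 + (167 - 147)) + 419337) = √(-69584*(59168 + 20) + 419337) = √(-69584*59188 + 419337) = √(-4118537792 + 419337) = √(-4118118455) = I*√4118118455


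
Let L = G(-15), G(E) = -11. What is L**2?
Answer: 121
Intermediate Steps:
L = -11
L**2 = (-11)**2 = 121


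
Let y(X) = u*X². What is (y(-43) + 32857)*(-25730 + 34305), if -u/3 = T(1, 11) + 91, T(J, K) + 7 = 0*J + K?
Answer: -4236976100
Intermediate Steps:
T(J, K) = -7 + K (T(J, K) = -7 + (0*J + K) = -7 + (0 + K) = -7 + K)
u = -285 (u = -3*((-7 + 11) + 91) = -3*(4 + 91) = -3*95 = -285)
y(X) = -285*X²
(y(-43) + 32857)*(-25730 + 34305) = (-285*(-43)² + 32857)*(-25730 + 34305) = (-285*1849 + 32857)*8575 = (-526965 + 32857)*8575 = -494108*8575 = -4236976100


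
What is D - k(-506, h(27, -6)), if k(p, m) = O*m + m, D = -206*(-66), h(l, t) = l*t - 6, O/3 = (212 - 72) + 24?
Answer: 96420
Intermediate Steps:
O = 492 (O = 3*((212 - 72) + 24) = 3*(140 + 24) = 3*164 = 492)
h(l, t) = -6 + l*t
D = 13596
k(p, m) = 493*m (k(p, m) = 492*m + m = 493*m)
D - k(-506, h(27, -6)) = 13596 - 493*(-6 + 27*(-6)) = 13596 - 493*(-6 - 162) = 13596 - 493*(-168) = 13596 - 1*(-82824) = 13596 + 82824 = 96420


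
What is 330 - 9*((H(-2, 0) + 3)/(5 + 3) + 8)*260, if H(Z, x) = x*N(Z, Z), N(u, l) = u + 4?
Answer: -38535/2 ≈ -19268.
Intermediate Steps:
N(u, l) = 4 + u
H(Z, x) = x*(4 + Z)
330 - 9*((H(-2, 0) + 3)/(5 + 3) + 8)*260 = 330 - 9*((0*(4 - 2) + 3)/(5 + 3) + 8)*260 = 330 - 9*((0*2 + 3)/8 + 8)*260 = 330 - 9*((0 + 3)*(⅛) + 8)*260 = 330 - 9*(3*(⅛) + 8)*260 = 330 - 9*(3/8 + 8)*260 = 330 - 9*67/8*260 = 330 - 603/8*260 = 330 - 39195/2 = -38535/2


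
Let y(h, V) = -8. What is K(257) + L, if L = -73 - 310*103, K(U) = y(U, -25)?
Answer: -32011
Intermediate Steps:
K(U) = -8
L = -32003 (L = -73 - 31930 = -32003)
K(257) + L = -8 - 32003 = -32011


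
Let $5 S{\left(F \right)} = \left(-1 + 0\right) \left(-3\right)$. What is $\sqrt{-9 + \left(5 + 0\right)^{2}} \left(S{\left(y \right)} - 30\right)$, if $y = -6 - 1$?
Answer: $- \frac{588}{5} \approx -117.6$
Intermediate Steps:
$y = -7$ ($y = -6 - 1 = -7$)
$S{\left(F \right)} = \frac{3}{5}$ ($S{\left(F \right)} = \frac{\left(-1 + 0\right) \left(-3\right)}{5} = \frac{\left(-1\right) \left(-3\right)}{5} = \frac{1}{5} \cdot 3 = \frac{3}{5}$)
$\sqrt{-9 + \left(5 + 0\right)^{2}} \left(S{\left(y \right)} - 30\right) = \sqrt{-9 + \left(5 + 0\right)^{2}} \left(\frac{3}{5} - 30\right) = \sqrt{-9 + 5^{2}} \left(- \frac{147}{5}\right) = \sqrt{-9 + 25} \left(- \frac{147}{5}\right) = \sqrt{16} \left(- \frac{147}{5}\right) = 4 \left(- \frac{147}{5}\right) = - \frac{588}{5}$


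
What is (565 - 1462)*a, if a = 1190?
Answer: -1067430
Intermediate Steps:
(565 - 1462)*a = (565 - 1462)*1190 = -897*1190 = -1067430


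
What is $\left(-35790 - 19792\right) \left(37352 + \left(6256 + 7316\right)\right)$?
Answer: $-2830457768$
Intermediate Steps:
$\left(-35790 - 19792\right) \left(37352 + \left(6256 + 7316\right)\right) = - 55582 \left(37352 + 13572\right) = \left(-55582\right) 50924 = -2830457768$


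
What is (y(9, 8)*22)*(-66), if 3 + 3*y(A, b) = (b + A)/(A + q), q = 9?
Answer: 8954/9 ≈ 994.89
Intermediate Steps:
y(A, b) = -1 + (A + b)/(3*(9 + A)) (y(A, b) = -1 + ((b + A)/(A + 9))/3 = -1 + ((A + b)/(9 + A))/3 = -1 + (A + b)/(3*(9 + A)))
(y(9, 8)*22)*(-66) = (((-27 + 8 - 2*9)/(3*(9 + 9)))*22)*(-66) = (((⅓)*(-27 + 8 - 18)/18)*22)*(-66) = (((⅓)*(1/18)*(-37))*22)*(-66) = -37/54*22*(-66) = -407/27*(-66) = 8954/9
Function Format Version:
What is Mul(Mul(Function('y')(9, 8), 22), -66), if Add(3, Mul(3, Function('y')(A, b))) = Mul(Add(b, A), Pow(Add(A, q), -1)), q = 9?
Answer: Rational(8954, 9) ≈ 994.89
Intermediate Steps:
Function('y')(A, b) = Add(-1, Mul(Rational(1, 3), Pow(Add(9, A), -1), Add(A, b))) (Function('y')(A, b) = Add(-1, Mul(Rational(1, 3), Mul(Add(b, A), Pow(Add(A, 9), -1)))) = Add(-1, Mul(Rational(1, 3), Mul(Add(A, b), Pow(Add(9, A), -1)))) = Add(-1, Mul(Rational(1, 3), Mul(Pow(Add(9, A), -1), Add(A, b)))) = Add(-1, Mul(Rational(1, 3), Pow(Add(9, A), -1), Add(A, b))))
Mul(Mul(Function('y')(9, 8), 22), -66) = Mul(Mul(Mul(Rational(1, 3), Pow(Add(9, 9), -1), Add(-27, 8, Mul(-2, 9))), 22), -66) = Mul(Mul(Mul(Rational(1, 3), Pow(18, -1), Add(-27, 8, -18)), 22), -66) = Mul(Mul(Mul(Rational(1, 3), Rational(1, 18), -37), 22), -66) = Mul(Mul(Rational(-37, 54), 22), -66) = Mul(Rational(-407, 27), -66) = Rational(8954, 9)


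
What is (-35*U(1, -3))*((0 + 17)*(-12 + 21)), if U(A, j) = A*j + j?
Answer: 32130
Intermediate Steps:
U(A, j) = j + A*j
(-35*U(1, -3))*((0 + 17)*(-12 + 21)) = (-(-105)*(1 + 1))*((0 + 17)*(-12 + 21)) = (-(-105)*2)*(17*9) = -35*(-6)*153 = 210*153 = 32130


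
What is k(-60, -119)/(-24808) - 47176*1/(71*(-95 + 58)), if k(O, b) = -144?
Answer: 146340062/8146327 ≈ 17.964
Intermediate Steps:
k(-60, -119)/(-24808) - 47176*1/(71*(-95 + 58)) = -144/(-24808) - 47176*1/(71*(-95 + 58)) = -144*(-1/24808) - 47176/((-37*71)) = 18/3101 - 47176/(-2627) = 18/3101 - 47176*(-1/2627) = 18/3101 + 47176/2627 = 146340062/8146327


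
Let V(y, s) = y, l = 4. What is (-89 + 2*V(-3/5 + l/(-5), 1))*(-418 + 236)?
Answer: 83538/5 ≈ 16708.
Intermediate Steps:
(-89 + 2*V(-3/5 + l/(-5), 1))*(-418 + 236) = (-89 + 2*(-3/5 + 4/(-5)))*(-418 + 236) = (-89 + 2*(-3*⅕ + 4*(-⅕)))*(-182) = (-89 + 2*(-⅗ - ⅘))*(-182) = (-89 + 2*(-7/5))*(-182) = (-89 - 14/5)*(-182) = -459/5*(-182) = 83538/5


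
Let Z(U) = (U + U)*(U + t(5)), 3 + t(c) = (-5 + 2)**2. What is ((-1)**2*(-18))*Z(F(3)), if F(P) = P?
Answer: -972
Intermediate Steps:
t(c) = 6 (t(c) = -3 + (-5 + 2)**2 = -3 + (-3)**2 = -3 + 9 = 6)
Z(U) = 2*U*(6 + U) (Z(U) = (U + U)*(U + 6) = (2*U)*(6 + U) = 2*U*(6 + U))
((-1)**2*(-18))*Z(F(3)) = ((-1)**2*(-18))*(2*3*(6 + 3)) = (1*(-18))*(2*3*9) = -18*54 = -972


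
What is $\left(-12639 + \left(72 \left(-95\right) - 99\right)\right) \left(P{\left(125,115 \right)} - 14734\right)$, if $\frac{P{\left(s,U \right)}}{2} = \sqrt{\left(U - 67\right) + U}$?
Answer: $288462252 - 39156 \sqrt{163} \approx 2.8796 \cdot 10^{8}$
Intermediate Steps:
$P{\left(s,U \right)} = 2 \sqrt{-67 + 2 U}$ ($P{\left(s,U \right)} = 2 \sqrt{\left(U - 67\right) + U} = 2 \sqrt{\left(-67 + U\right) + U} = 2 \sqrt{-67 + 2 U}$)
$\left(-12639 + \left(72 \left(-95\right) - 99\right)\right) \left(P{\left(125,115 \right)} - 14734\right) = \left(-12639 + \left(72 \left(-95\right) - 99\right)\right) \left(2 \sqrt{-67 + 2 \cdot 115} - 14734\right) = \left(-12639 - 6939\right) \left(2 \sqrt{-67 + 230} - 14734\right) = \left(-12639 - 6939\right) \left(2 \sqrt{163} - 14734\right) = - 19578 \left(-14734 + 2 \sqrt{163}\right) = 288462252 - 39156 \sqrt{163}$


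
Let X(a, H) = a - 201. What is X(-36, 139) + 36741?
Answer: 36504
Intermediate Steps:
X(a, H) = -201 + a
X(-36, 139) + 36741 = (-201 - 36) + 36741 = -237 + 36741 = 36504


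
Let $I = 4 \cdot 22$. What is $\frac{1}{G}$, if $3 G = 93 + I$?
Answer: $\frac{3}{181} \approx 0.016575$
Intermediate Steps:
$I = 88$
$G = \frac{181}{3}$ ($G = \frac{93 + 88}{3} = \frac{1}{3} \cdot 181 = \frac{181}{3} \approx 60.333$)
$\frac{1}{G} = \frac{1}{\frac{181}{3}} = \frac{3}{181}$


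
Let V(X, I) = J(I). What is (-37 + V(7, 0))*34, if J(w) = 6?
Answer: -1054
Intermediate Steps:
V(X, I) = 6
(-37 + V(7, 0))*34 = (-37 + 6)*34 = -31*34 = -1054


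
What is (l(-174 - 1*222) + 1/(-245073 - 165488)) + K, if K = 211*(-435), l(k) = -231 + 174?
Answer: -37706743363/410561 ≈ -91842.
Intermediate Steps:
l(k) = -57
K = -91785
(l(-174 - 1*222) + 1/(-245073 - 165488)) + K = (-57 + 1/(-245073 - 165488)) - 91785 = (-57 + 1/(-410561)) - 91785 = (-57 - 1/410561) - 91785 = -23401978/410561 - 91785 = -37706743363/410561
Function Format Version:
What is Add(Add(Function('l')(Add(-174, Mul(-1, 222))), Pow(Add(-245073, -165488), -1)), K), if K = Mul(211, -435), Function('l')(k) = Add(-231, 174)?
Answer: Rational(-37706743363, 410561) ≈ -91842.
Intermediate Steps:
Function('l')(k) = -57
K = -91785
Add(Add(Function('l')(Add(-174, Mul(-1, 222))), Pow(Add(-245073, -165488), -1)), K) = Add(Add(-57, Pow(Add(-245073, -165488), -1)), -91785) = Add(Add(-57, Pow(-410561, -1)), -91785) = Add(Add(-57, Rational(-1, 410561)), -91785) = Add(Rational(-23401978, 410561), -91785) = Rational(-37706743363, 410561)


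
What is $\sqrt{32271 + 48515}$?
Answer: $\sqrt{80786} \approx 284.23$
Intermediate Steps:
$\sqrt{32271 + 48515} = \sqrt{80786}$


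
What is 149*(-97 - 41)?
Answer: -20562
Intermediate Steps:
149*(-97 - 41) = 149*(-138) = -20562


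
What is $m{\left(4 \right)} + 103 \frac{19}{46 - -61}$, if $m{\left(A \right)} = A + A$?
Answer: $\frac{2813}{107} \approx 26.29$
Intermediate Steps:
$m{\left(A \right)} = 2 A$
$m{\left(4 \right)} + 103 \frac{19}{46 - -61} = 2 \cdot 4 + 103 \frac{19}{46 - -61} = 8 + 103 \frac{19}{46 + 61} = 8 + 103 \cdot \frac{19}{107} = 8 + \frac{1957}{107} = \frac{2813}{107}$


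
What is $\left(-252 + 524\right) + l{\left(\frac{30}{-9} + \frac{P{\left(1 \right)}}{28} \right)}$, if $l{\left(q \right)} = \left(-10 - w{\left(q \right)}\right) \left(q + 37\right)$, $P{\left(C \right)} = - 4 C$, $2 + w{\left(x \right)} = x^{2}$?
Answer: $- \frac{3716336}{9261} \approx -401.29$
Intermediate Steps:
$w{\left(x \right)} = -2 + x^{2}$
$l{\left(q \right)} = \left(-8 - q^{2}\right) \left(37 + q\right)$ ($l{\left(q \right)} = \left(-10 - \left(-2 + q^{2}\right)\right) \left(q + 37\right) = \left(-10 - \left(-2 + q^{2}\right)\right) \left(37 + q\right) = \left(-8 - q^{2}\right) \left(37 + q\right)$)
$\left(-252 + 524\right) + l{\left(\frac{30}{-9} + \frac{P{\left(1 \right)}}{28} \right)} = \left(-252 + 524\right) - \left(296 + \left(\frac{30}{-9} + \frac{\left(-4\right) 1}{28}\right)^{3} + 8 \left(\frac{30}{-9} + \frac{\left(-4\right) 1}{28}\right) + 37 \left(\frac{30}{-9} + \frac{\left(-4\right) 1}{28}\right)^{2}\right) = 272 - \left(296 + \left(30 \left(- \frac{1}{9}\right) - \frac{1}{7}\right)^{3} + 8 \left(30 \left(- \frac{1}{9}\right) - \frac{1}{7}\right) + 37 \left(30 \left(- \frac{1}{9}\right) - \frac{1}{7}\right)^{2}\right) = 272 - \left(296 + \left(- \frac{10}{3} - \frac{1}{7}\right)^{3} + 8 \left(- \frac{10}{3} - \frac{1}{7}\right) + 37 \left(- \frac{10}{3} - \frac{1}{7}\right)^{2}\right) = 272 - \left(\frac{2094695}{9261} + \frac{197173}{441}\right) = 272 - \frac{6235328}{9261} = - \frac{3716336}{9261}$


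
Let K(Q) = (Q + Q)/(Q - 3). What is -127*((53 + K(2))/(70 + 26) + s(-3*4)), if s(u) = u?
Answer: 140081/96 ≈ 1459.2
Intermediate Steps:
K(Q) = 2*Q/(-3 + Q) (K(Q) = (2*Q)/(-3 + Q) = 2*Q/(-3 + Q))
-127*((53 + K(2))/(70 + 26) + s(-3*4)) = -127*((53 + 2*2/(-3 + 2))/(70 + 26) - 3*4) = -127*((53 + 2*2/(-1))/96 - 12) = -127*((53 + 2*2*(-1))*(1/96) - 12) = -127*((53 - 4)*(1/96) - 12) = -127*(49*(1/96) - 12) = -127*(49/96 - 12) = -127*(-1103/96) = 140081/96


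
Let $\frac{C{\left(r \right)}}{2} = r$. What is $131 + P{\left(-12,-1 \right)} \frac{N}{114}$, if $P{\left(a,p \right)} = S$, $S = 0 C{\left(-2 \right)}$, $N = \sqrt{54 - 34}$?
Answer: $131$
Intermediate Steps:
$N = 2 \sqrt{5}$ ($N = \sqrt{20} = 2 \sqrt{5} \approx 4.4721$)
$C{\left(r \right)} = 2 r$
$S = 0$ ($S = 0 \cdot 2 \left(-2\right) = 0 \left(-4\right) = 0$)
$P{\left(a,p \right)} = 0$
$131 + P{\left(-12,-1 \right)} \frac{N}{114} = 131 + 0 \frac{2 \sqrt{5}}{114} = 131 + 0 \cdot 2 \sqrt{5} \cdot \frac{1}{114} = 131 + 0 \frac{\sqrt{5}}{57} = 131 + 0 = 131$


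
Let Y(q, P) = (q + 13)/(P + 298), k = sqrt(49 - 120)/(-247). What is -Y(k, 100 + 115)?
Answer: -13/513 + I*sqrt(71)/126711 ≈ -0.025341 + 6.6499e-5*I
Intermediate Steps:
k = -I*sqrt(71)/247 (k = sqrt(-71)*(-1/247) = (I*sqrt(71))*(-1/247) = -I*sqrt(71)/247 ≈ -0.034114*I)
Y(q, P) = (13 + q)/(298 + P)
-Y(k, 100 + 115) = -(13 - I*sqrt(71)/247)/(298 + (100 + 115)) = -(13 - I*sqrt(71)/247)/(298 + 215) = -(13 - I*sqrt(71)/247)/513 = -(13/513 - I*sqrt(71)/126711) = -13/513 + I*sqrt(71)/126711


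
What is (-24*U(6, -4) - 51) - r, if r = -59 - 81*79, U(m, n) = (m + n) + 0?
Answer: 6359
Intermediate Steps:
U(m, n) = m + n
r = -6458 (r = -59 - 6399 = -6458)
(-24*U(6, -4) - 51) - r = (-24*(6 - 4) - 51) - 1*(-6458) = (-24*2 - 51) + 6458 = (-48 - 51) + 6458 = -99 + 6458 = 6359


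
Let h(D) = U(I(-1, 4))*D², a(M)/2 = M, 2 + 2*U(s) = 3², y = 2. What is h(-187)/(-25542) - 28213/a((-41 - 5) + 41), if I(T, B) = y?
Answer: 65399321/23220 ≈ 2816.5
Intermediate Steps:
I(T, B) = 2
U(s) = 7/2 (U(s) = -1 + (½)*3² = -1 + (½)*9 = -1 + 9/2 = 7/2)
a(M) = 2*M
h(D) = 7*D²/2
h(-187)/(-25542) - 28213/a((-41 - 5) + 41) = ((7/2)*(-187)²)/(-25542) - 28213*1/(2*((-41 - 5) + 41)) = ((7/2)*34969)*(-1/25542) - 28213*1/(2*(-46 + 41)) = (244783/2)*(-1/25542) - 28213/(2*(-5)) = -22253/4644 - 28213/(-10) = -22253/4644 - 28213*(-⅒) = -22253/4644 + 28213/10 = 65399321/23220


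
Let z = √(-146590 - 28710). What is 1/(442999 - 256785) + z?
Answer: 1/186214 + 10*I*√1753 ≈ 5.3702e-6 + 418.69*I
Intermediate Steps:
z = 10*I*√1753 (z = √(-175300) = 10*I*√1753 ≈ 418.69*I)
1/(442999 - 256785) + z = 1/(442999 - 256785) + 10*I*√1753 = 1/186214 + 10*I*√1753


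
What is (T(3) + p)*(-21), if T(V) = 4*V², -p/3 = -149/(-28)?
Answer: -1683/4 ≈ -420.75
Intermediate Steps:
p = -447/28 (p = -(-447)/(-28) = -(-447)*(-1)/28 = -3*149/28 = -447/28 ≈ -15.964)
(T(3) + p)*(-21) = (4*3² - 447/28)*(-21) = (4*9 - 447/28)*(-21) = (36 - 447/28)*(-21) = (561/28)*(-21) = -1683/4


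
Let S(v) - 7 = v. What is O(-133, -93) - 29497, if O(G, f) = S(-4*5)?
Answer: -29510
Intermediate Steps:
S(v) = 7 + v
O(G, f) = -13 (O(G, f) = 7 - 4*5 = 7 - 20 = -13)
O(-133, -93) - 29497 = -13 - 29497 = -29510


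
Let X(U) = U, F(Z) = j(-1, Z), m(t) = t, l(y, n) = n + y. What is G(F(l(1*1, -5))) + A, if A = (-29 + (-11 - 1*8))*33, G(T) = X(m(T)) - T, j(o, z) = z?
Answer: -1584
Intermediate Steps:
F(Z) = Z
G(T) = 0 (G(T) = T - T = 0)
A = -1584 (A = (-29 + (-11 - 8))*33 = (-29 - 19)*33 = -48*33 = -1584)
G(F(l(1*1, -5))) + A = 0 - 1584 = -1584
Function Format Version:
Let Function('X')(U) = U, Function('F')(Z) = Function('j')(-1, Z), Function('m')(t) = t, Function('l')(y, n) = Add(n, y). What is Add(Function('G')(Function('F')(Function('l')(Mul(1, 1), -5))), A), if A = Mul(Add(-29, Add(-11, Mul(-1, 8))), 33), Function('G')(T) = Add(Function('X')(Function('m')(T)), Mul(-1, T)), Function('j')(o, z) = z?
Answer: -1584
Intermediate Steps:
Function('F')(Z) = Z
Function('G')(T) = 0 (Function('G')(T) = Add(T, Mul(-1, T)) = 0)
A = -1584 (A = Mul(Add(-29, Add(-11, -8)), 33) = Mul(Add(-29, -19), 33) = Mul(-48, 33) = -1584)
Add(Function('G')(Function('F')(Function('l')(Mul(1, 1), -5))), A) = Add(0, -1584) = -1584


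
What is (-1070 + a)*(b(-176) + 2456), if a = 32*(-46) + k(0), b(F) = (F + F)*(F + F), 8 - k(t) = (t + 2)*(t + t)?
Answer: -320196240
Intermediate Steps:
k(t) = 8 - 2*t*(2 + t) (k(t) = 8 - (t + 2)*(t + t) = 8 - (2 + t)*2*t = 8 - 2*t*(2 + t))
b(F) = 4*F² (b(F) = (2*F)*(2*F) = 4*F²)
a = -1464 (a = 32*(-46) + (8 - 4*0 - 2*0²) = -1472 + (8 + 0 - 2*0) = -1472 + (8 + 0 + 0) = -1472 + 8 = -1464)
(-1070 + a)*(b(-176) + 2456) = (-1070 - 1464)*(4*(-176)² + 2456) = -2534*(4*30976 + 2456) = -2534*(123904 + 2456) = -2534*126360 = -320196240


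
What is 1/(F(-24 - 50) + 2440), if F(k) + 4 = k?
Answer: 1/2362 ≈ 0.00042337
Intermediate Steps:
F(k) = -4 + k
1/(F(-24 - 50) + 2440) = 1/((-4 + (-24 - 50)) + 2440) = 1/((-4 - 74) + 2440) = 1/(-78 + 2440) = 1/2362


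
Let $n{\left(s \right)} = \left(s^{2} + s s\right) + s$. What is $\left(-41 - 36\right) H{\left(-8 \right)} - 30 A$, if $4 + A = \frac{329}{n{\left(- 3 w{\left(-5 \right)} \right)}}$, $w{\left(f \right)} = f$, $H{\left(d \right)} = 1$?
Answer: $\frac{675}{31} \approx 21.774$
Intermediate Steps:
$n{\left(s \right)} = s + 2 s^{2}$ ($n{\left(s \right)} = \left(s^{2} + s^{2}\right) + s = 2 s^{2} + s = s + 2 s^{2}$)
$A = - \frac{1531}{465}$ ($A = -4 + \frac{329}{\left(-3\right) \left(-5\right) \left(1 + 2 \left(\left(-3\right) \left(-5\right)\right)\right)} = -4 + \frac{329}{15 \left(1 + 2 \cdot 15\right)} = -4 + \frac{329}{15 \left(1 + 30\right)} = -4 + \frac{329}{15 \cdot 31} = -4 + \frac{329}{465} = - \frac{1531}{465} \approx -3.2925$)
$\left(-41 - 36\right) H{\left(-8 \right)} - 30 A = \left(-41 - 36\right) 1 - - \frac{3062}{31} = \left(-41 - 36\right) 1 + \frac{3062}{31} = \left(-77\right) 1 + \frac{3062}{31} = -77 + \frac{3062}{31} = \frac{675}{31}$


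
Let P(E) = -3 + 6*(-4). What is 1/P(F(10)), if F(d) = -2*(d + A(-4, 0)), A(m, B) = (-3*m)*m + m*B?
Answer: -1/27 ≈ -0.037037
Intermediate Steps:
A(m, B) = -3*m² + B*m
F(d) = 96 - 2*d (F(d) = -2*(d - 4*(0 - 3*(-4))) = -2*(d - 4*(0 + 12)) = -2*(d - 4*12) = -2*(d - 48) = -2*(-48 + d) = 96 - 2*d)
P(E) = -27 (P(E) = -3 - 24 = -27)
1/P(F(10)) = 1/(-27) = -1/27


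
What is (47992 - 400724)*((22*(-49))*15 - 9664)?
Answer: 9112478488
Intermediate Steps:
(47992 - 400724)*((22*(-49))*15 - 9664) = -352732*(-1078*15 - 9664) = -352732*(-16170 - 9664) = -352732*(-25834) = 9112478488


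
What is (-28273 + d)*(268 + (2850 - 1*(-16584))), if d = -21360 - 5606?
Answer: -1088318778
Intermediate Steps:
d = -26966
(-28273 + d)*(268 + (2850 - 1*(-16584))) = (-28273 - 26966)*(268 + (2850 - 1*(-16584))) = -55239*(268 + (2850 + 16584)) = -55239*(268 + 19434) = -55239*19702 = -1088318778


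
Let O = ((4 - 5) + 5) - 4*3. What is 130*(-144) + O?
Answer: -18728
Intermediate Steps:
O = -8 (O = (-1 + 5) - 12 = 4 - 12 = -8)
130*(-144) + O = 130*(-144) - 8 = -18720 - 8 = -18728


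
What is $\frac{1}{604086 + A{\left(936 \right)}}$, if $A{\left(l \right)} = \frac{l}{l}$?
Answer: $\frac{1}{604087} \approx 1.6554 \cdot 10^{-6}$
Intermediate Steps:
$A{\left(l \right)} = 1$
$\frac{1}{604086 + A{\left(936 \right)}} = \frac{1}{604086 + 1} = \frac{1}{604087}$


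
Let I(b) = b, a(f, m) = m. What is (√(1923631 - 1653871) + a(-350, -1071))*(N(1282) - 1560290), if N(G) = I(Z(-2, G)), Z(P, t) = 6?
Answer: 1671064164 - 12482272*√4215 ≈ 8.6068e+8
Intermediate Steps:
N(G) = 6
(√(1923631 - 1653871) + a(-350, -1071))*(N(1282) - 1560290) = (√(1923631 - 1653871) - 1071)*(6 - 1560290) = (√269760 - 1071)*(-1560284) = (8*√4215 - 1071)*(-1560284) = (-1071 + 8*√4215)*(-1560284) = 1671064164 - 12482272*√4215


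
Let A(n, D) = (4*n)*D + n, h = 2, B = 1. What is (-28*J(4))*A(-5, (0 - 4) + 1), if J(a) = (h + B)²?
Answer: -13860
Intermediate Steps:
J(a) = 9 (J(a) = (2 + 1)² = 3² = 9)
A(n, D) = n + 4*D*n (A(n, D) = 4*D*n + n = n + 4*D*n)
(-28*J(4))*A(-5, (0 - 4) + 1) = (-28*9)*(-5*(1 + 4*((0 - 4) + 1))) = -(-1260)*(1 + 4*(-4 + 1)) = -(-1260)*(1 + 4*(-3)) = -(-1260)*(1 - 12) = -(-1260)*(-11) = -252*55 = -13860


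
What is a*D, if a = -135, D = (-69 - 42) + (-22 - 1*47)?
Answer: 24300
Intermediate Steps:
D = -180 (D = -111 + (-22 - 47) = -111 - 69 = -180)
a*D = -135*(-180) = 24300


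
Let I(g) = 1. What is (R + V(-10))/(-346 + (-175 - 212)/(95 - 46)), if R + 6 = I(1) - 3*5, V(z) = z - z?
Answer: 980/17341 ≈ 0.056513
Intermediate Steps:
V(z) = 0
R = -20 (R = -6 + (1 - 3*5) = -6 + (1 - 15) = -6 - 14 = -20)
(R + V(-10))/(-346 + (-175 - 212)/(95 - 46)) = (-20 + 0)/(-346 + (-175 - 212)/(95 - 46)) = -20/(-346 - 387/49) = -20/(-17341/49) = -20*(-49/17341) = 980/17341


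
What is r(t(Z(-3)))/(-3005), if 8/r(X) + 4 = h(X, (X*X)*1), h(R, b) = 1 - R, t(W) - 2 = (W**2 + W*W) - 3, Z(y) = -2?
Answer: 4/15025 ≈ 0.00026622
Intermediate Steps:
t(W) = -1 + 2*W**2 (t(W) = 2 + ((W**2 + W*W) - 3) = 2 + ((W**2 + W**2) - 3) = 2 + (2*W**2 - 3) = 2 + (-3 + 2*W**2) = -1 + 2*W**2)
r(X) = 8/(-3 - X) (r(X) = 8/(-4 + (1 - X)) = 8/(-3 - X))
r(t(Z(-3)))/(-3005) = -8/(3 + (-1 + 2*(-2)**2))/(-3005) = -8/(3 + (-1 + 2*4))*(-1/3005) = -8/(3 + (-1 + 8))*(-1/3005) = -8/(3 + 7)*(-1/3005) = -8/10*(-1/3005) = -8*1/10*(-1/3005) = -4/5*(-1/3005) = 4/15025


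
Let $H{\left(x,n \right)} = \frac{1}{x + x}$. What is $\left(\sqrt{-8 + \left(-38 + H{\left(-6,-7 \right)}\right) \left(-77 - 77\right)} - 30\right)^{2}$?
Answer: $\frac{\left(180 - \sqrt{210846}\right)^{2}}{36} \approx 2165.0$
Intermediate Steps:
$H{\left(x,n \right)} = \frac{1}{2 x}$
$\left(\sqrt{-8 + \left(-38 + H{\left(-6,-7 \right)}\right) \left(-77 - 77\right)} - 30\right)^{2} = \left(\sqrt{-8 + \left(-38 + \frac{1}{2 \left(-6\right)}\right) \left(-77 - 77\right)} - 30\right)^{2} = \left(\sqrt{-8 + \left(-38 + \frac{1}{2} \left(- \frac{1}{6}\right)\right) \left(-154\right)} - 30\right)^{2} = \left(\sqrt{-8 + \left(-38 - \frac{1}{12}\right) \left(-154\right)} - 30\right)^{2} = \left(\sqrt{-8 - - \frac{35189}{6}} - 30\right)^{2} = \left(\sqrt{-8 + \frac{35189}{6}} - 30\right)^{2} = \left(\sqrt{\frac{35141}{6}} - 30\right)^{2} = \left(\frac{\sqrt{210846}}{6} - 30\right)^{2} = \left(-30 + \frac{\sqrt{210846}}{6}\right)^{2}$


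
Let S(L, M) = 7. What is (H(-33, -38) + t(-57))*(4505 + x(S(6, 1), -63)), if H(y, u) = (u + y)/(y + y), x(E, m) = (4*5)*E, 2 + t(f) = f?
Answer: -17757835/66 ≈ -2.6906e+5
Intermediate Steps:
t(f) = -2 + f
x(E, m) = 20*E
H(y, u) = (u + y)/(2*y) (H(y, u) = (u + y)/((2*y)) = (u + y)*(1/(2*y)) = (u + y)/(2*y))
(H(-33, -38) + t(-57))*(4505 + x(S(6, 1), -63)) = ((½)*(-38 - 33)/(-33) + (-2 - 57))*(4505 + 20*7) = ((½)*(-1/33)*(-71) - 59)*(4505 + 140) = (71/66 - 59)*4645 = -3823/66*4645 = -17757835/66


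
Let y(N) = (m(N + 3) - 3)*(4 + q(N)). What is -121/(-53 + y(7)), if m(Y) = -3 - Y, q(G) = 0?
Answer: 121/117 ≈ 1.0342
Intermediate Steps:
y(N) = -36 - 4*N (y(N) = ((-3 - (N + 3)) - 3)*(4 + 0) = ((-3 - (3 + N)) - 3)*4 = ((-3 + (-3 - N)) - 3)*4 = ((-6 - N) - 3)*4 = (-9 - N)*4 = -36 - 4*N)
-121/(-53 + y(7)) = -121/(-53 + (-36 - 4*7)) = -121/(-53 + (-36 - 28)) = -121/(-53 - 64) = -121/(-117) = -121*(-1/117) = 121/117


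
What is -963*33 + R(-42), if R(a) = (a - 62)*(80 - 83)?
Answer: -31467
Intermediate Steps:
R(a) = 186 - 3*a (R(a) = (-62 + a)*(-3) = 186 - 3*a)
-963*33 + R(-42) = -963*33 + (186 - 3*(-42)) = -31779 + (186 + 126) = -31779 + 312 = -31467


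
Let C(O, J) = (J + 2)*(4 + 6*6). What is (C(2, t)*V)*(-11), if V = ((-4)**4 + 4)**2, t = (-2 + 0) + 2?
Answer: -59488000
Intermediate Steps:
t = 0 (t = -2 + 2 = 0)
C(O, J) = 80 + 40*J (C(O, J) = (2 + J)*(4 + 36) = (2 + J)*40 = 80 + 40*J)
V = 67600 (V = (256 + 4)**2 = 260**2 = 67600)
(C(2, t)*V)*(-11) = ((80 + 40*0)*67600)*(-11) = ((80 + 0)*67600)*(-11) = (80*67600)*(-11) = 5408000*(-11) = -59488000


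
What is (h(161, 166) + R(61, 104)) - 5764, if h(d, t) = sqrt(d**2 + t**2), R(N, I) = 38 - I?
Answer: -5830 + sqrt(53477) ≈ -5598.8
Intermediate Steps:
(h(161, 166) + R(61, 104)) - 5764 = (sqrt(161**2 + 166**2) + (38 - 1*104)) - 5764 = (sqrt(25921 + 27556) + (38 - 104)) - 5764 = (sqrt(53477) - 66) - 5764 = (-66 + sqrt(53477)) - 5764 = -5830 + sqrt(53477)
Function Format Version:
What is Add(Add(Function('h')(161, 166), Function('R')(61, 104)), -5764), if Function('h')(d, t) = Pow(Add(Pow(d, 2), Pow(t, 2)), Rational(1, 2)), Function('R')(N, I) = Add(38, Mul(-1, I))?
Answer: Add(-5830, Pow(53477, Rational(1, 2))) ≈ -5598.8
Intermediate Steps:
Add(Add(Function('h')(161, 166), Function('R')(61, 104)), -5764) = Add(Add(Pow(Add(Pow(161, 2), Pow(166, 2)), Rational(1, 2)), Add(38, Mul(-1, 104))), -5764) = Add(Add(Pow(Add(25921, 27556), Rational(1, 2)), Add(38, -104)), -5764) = Add(Add(Pow(53477, Rational(1, 2)), -66), -5764) = Add(Add(-66, Pow(53477, Rational(1, 2))), -5764) = Add(-5830, Pow(53477, Rational(1, 2)))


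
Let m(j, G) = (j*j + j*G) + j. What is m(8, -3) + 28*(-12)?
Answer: -288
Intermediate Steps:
m(j, G) = j + j² + G*j (m(j, G) = (j² + G*j) + j = j + j² + G*j)
m(8, -3) + 28*(-12) = 8*(1 - 3 + 8) + 28*(-12) = 8*6 - 336 = 48 - 336 = -288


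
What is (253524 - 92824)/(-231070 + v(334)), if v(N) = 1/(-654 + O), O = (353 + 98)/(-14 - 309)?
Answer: -34019065100/48915901833 ≈ -0.69546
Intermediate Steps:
O = -451/323 (O = 451/(-323) = 451*(-1/323) = -451/323 ≈ -1.3963)
v(N) = -323/211693 (v(N) = 1/(-654 - 451/323) = 1/(-211693/323) = -323/211693)
(253524 - 92824)/(-231070 + v(334)) = (253524 - 92824)/(-231070 - 323/211693) = 160700/(-48915901833/211693) = 160700*(-211693/48915901833) = -34019065100/48915901833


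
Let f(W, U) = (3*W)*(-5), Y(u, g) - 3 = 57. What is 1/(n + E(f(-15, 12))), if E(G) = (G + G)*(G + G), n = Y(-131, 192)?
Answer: 1/202560 ≈ 4.9368e-6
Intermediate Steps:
Y(u, g) = 60 (Y(u, g) = 3 + 57 = 60)
f(W, U) = -15*W
n = 60
E(G) = 4*G² (E(G) = (2*G)*(2*G) = 4*G²)
1/(n + E(f(-15, 12))) = 1/(60 + 4*(-15*(-15))²) = 1/(60 + 4*225²) = 1/(60 + 4*50625) = 1/(60 + 202500) = 1/202560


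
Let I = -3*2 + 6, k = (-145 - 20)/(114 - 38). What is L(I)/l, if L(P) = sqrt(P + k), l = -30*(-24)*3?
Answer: I*sqrt(3135)/82080 ≈ 0.00068215*I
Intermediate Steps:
k = -165/76 ≈ -2.1711
l = 2160 (l = 720*3 = 2160)
I = 0 (I = -6 + 6 = 0)
L(P) = sqrt(-165/76 + P) (L(P) = sqrt(P - 165/76) = sqrt(-165/76 + P))
L(I)/l = (sqrt(-3135 + 1444*0)/38)/2160 = (sqrt(-3135 + 0)/38)*(1/2160) = (sqrt(-3135)/38)*(1/2160) = ((I*sqrt(3135))/38)*(1/2160) = (I*sqrt(3135)/38)*(1/2160) = I*sqrt(3135)/82080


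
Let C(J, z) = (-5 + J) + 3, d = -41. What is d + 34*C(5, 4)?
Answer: 61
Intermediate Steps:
C(J, z) = -2 + J
d + 34*C(5, 4) = -41 + 34*(-2 + 5) = -41 + 34*3 = -41 + 102 = 61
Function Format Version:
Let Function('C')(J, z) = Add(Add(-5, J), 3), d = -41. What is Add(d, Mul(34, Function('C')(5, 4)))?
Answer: 61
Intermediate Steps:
Function('C')(J, z) = Add(-2, J)
Add(d, Mul(34, Function('C')(5, 4))) = Add(-41, Mul(34, Add(-2, 5))) = Add(-41, Mul(34, 3)) = Add(-41, 102) = 61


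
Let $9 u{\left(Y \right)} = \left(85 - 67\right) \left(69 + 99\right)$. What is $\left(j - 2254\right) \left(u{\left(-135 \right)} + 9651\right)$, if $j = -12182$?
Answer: $-144172332$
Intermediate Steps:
$u{\left(Y \right)} = 336$ ($u{\left(Y \right)} = \frac{\left(85 - 67\right) \left(69 + 99\right)}{9} = \frac{18 \cdot 168}{9} = \frac{1}{9} \cdot 3024 = 336$)
$\left(j - 2254\right) \left(u{\left(-135 \right)} + 9651\right) = \left(-12182 - 2254\right) \left(336 + 9651\right) = \left(-14436\right) 9987 = -144172332$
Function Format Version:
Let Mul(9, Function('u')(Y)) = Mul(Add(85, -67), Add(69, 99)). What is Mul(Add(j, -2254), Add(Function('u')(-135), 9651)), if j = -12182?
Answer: -144172332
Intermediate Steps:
Function('u')(Y) = 336 (Function('u')(Y) = Mul(Rational(1, 9), Mul(Add(85, -67), Add(69, 99))) = Mul(Rational(1, 9), Mul(18, 168)) = Mul(Rational(1, 9), 3024) = 336)
Mul(Add(j, -2254), Add(Function('u')(-135), 9651)) = Mul(Add(-12182, -2254), Add(336, 9651)) = Mul(-14436, 9987) = -144172332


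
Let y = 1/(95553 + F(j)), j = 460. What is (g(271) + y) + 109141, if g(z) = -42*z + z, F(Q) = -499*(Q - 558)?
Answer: 14160923651/144455 ≈ 98030.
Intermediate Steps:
F(Q) = 278442 - 499*Q (F(Q) = -499*(-558 + Q) = 278442 - 499*Q)
g(z) = -41*z
y = 1/144455 (y = 1/(95553 + (278442 - 499*460)) = 1/(95553 + (278442 - 229540)) = 1/(95553 + 48902) = 1/144455 ≈ 6.9226e-6)
(g(271) + y) + 109141 = (-41*271 + 1/144455) + 109141 = (-11111 + 1/144455) + 109141 = -1605039504/144455 + 109141 = 14160923651/144455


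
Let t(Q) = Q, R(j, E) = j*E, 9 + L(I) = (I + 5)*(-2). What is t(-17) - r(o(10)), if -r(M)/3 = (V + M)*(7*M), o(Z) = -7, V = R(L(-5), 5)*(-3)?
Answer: -18833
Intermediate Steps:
L(I) = -19 - 2*I (L(I) = -9 + (I + 5)*(-2) = -9 + (5 + I)*(-2) = -9 + (-10 - 2*I) = -19 - 2*I)
R(j, E) = E*j
V = 135 (V = (5*(-19 - 2*(-5)))*(-3) = (5*(-19 + 10))*(-3) = (5*(-9))*(-3) = -45*(-3) = 135)
r(M) = -21*M*(135 + M) (r(M) = -3*(135 + M)*7*M = -21*M*(135 + M))
t(-17) - r(o(10)) = -17 - (-21)*(-7)*(135 - 7) = -17 - (-21)*(-7)*128 = -17 - 1*18816 = -17 - 18816 = -18833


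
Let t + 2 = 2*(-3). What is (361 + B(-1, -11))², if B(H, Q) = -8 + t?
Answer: 119025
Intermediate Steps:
t = -8 (t = -2 + 2*(-3) = -2 - 6 = -8)
B(H, Q) = -16 (B(H, Q) = -8 - 8 = -16)
(361 + B(-1, -11))² = (361 - 16)² = 345² = 119025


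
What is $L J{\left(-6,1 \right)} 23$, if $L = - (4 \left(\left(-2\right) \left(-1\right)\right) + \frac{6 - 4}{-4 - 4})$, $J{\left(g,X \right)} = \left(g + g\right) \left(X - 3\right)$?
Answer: $-4278$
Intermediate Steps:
$J{\left(g,X \right)} = 2 g \left(-3 + X\right)$
$L = - \frac{31}{4}$ ($L = - (4 \cdot 2 + \frac{2}{-8}) = - (8 + 2 \left(- \frac{1}{8}\right)) = - (8 - \frac{1}{4}) = \left(-1\right) \frac{31}{4} = - \frac{31}{4} \approx -7.75$)
$L J{\left(-6,1 \right)} 23 = - \frac{31 \cdot 2 \left(-6\right) \left(-3 + 1\right)}{4} \cdot 23 = - \frac{31 \cdot 2 \left(-6\right) \left(-2\right)}{4} \cdot 23 = \left(- \frac{31}{4}\right) 24 \cdot 23 = \left(-186\right) 23 = -4278$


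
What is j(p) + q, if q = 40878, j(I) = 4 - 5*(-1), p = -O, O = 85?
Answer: 40887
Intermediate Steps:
p = -85 (p = -1*85 = -85)
j(I) = 9 (j(I) = 4 + 5 = 9)
j(p) + q = 9 + 40878 = 40887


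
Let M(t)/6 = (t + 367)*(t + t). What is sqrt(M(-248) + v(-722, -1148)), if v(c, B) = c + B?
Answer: I*sqrt(356014) ≈ 596.67*I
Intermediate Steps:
v(c, B) = B + c
M(t) = 12*t*(367 + t) (M(t) = 6*((t + 367)*(t + t)) = 6*((367 + t)*(2*t)) = 6*(2*t*(367 + t)) = 12*t*(367 + t))
sqrt(M(-248) + v(-722, -1148)) = sqrt(12*(-248)*(367 - 248) + (-1148 - 722)) = sqrt(12*(-248)*119 - 1870) = sqrt(-354144 - 1870) = sqrt(-356014) = I*sqrt(356014)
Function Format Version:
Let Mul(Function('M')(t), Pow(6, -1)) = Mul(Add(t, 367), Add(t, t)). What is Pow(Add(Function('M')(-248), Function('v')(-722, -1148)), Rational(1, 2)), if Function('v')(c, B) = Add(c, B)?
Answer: Mul(I, Pow(356014, Rational(1, 2))) ≈ Mul(596.67, I)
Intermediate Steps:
Function('v')(c, B) = Add(B, c)
Function('M')(t) = Mul(12, t, Add(367, t)) (Function('M')(t) = Mul(6, Mul(Add(t, 367), Add(t, t))) = Mul(6, Mul(Add(367, t), Mul(2, t))) = Mul(6, Mul(2, t, Add(367, t))) = Mul(12, t, Add(367, t)))
Pow(Add(Function('M')(-248), Function('v')(-722, -1148)), Rational(1, 2)) = Pow(Add(Mul(12, -248, Add(367, -248)), Add(-1148, -722)), Rational(1, 2)) = Pow(Add(Mul(12, -248, 119), -1870), Rational(1, 2)) = Pow(Add(-354144, -1870), Rational(1, 2)) = Pow(-356014, Rational(1, 2)) = Mul(I, Pow(356014, Rational(1, 2)))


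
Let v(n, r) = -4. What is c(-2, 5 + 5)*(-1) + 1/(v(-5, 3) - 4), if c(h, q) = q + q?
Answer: -161/8 ≈ -20.125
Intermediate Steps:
c(h, q) = 2*q
c(-2, 5 + 5)*(-1) + 1/(v(-5, 3) - 4) = (2*(5 + 5))*(-1) + 1/(-4 - 4) = (2*10)*(-1) + 1/(-8) = 20*(-1) - ⅛ = -20 - ⅛ = -161/8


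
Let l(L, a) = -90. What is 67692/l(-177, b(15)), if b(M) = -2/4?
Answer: -11282/15 ≈ -752.13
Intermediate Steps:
b(M) = -1/2 (b(M) = -2*1/4 = -1/2)
67692/l(-177, b(15)) = 67692/(-90) = 67692*(-1/90) = -11282/15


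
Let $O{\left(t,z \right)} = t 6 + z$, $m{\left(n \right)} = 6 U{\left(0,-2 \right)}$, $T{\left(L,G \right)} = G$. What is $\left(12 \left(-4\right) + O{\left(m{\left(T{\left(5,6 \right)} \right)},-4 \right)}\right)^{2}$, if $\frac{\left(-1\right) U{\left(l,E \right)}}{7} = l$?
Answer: $2704$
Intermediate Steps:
$U{\left(l,E \right)} = - 7 l$
$m{\left(n \right)} = 0$ ($m{\left(n \right)} = 6 \left(\left(-7\right) 0\right) = 6 \cdot 0 = 0$)
$O{\left(t,z \right)} = z + 6 t$ ($O{\left(t,z \right)} = 6 t + z = z + 6 t$)
$\left(12 \left(-4\right) + O{\left(m{\left(T{\left(5,6 \right)} \right)},-4 \right)}\right)^{2} = \left(12 \left(-4\right) + \left(-4 + 6 \cdot 0\right)\right)^{2} = \left(-48 + \left(-4 + 0\right)\right)^{2} = \left(-48 - 4\right)^{2} = \left(-52\right)^{2} = 2704$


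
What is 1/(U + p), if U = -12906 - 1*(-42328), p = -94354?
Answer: -1/64932 ≈ -1.5401e-5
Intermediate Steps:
U = 29422 (U = -12906 + 42328 = 29422)
1/(U + p) = 1/(29422 - 94354) = 1/(-64932) = -1/64932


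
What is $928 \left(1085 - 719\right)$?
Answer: $339648$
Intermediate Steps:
$928 \left(1085 - 719\right) = 928 \cdot 366 = 339648$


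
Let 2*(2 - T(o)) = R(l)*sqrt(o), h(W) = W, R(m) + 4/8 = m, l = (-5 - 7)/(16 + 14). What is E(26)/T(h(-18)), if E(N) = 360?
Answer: 144000/1529 - 97200*I*sqrt(2)/1529 ≈ 94.179 - 89.903*I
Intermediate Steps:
l = -2/5 (l = -12/30 = -12*1/30 = -2/5 ≈ -0.40000)
R(m) = -1/2 + m
T(o) = 2 + 9*sqrt(o)/20 (T(o) = 2 - (-1/2 - 2/5)*sqrt(o)/2 = 2 - (-9)*sqrt(o)/20 = 2 + 9*sqrt(o)/20)
E(26)/T(h(-18)) = 360/(2 + 9*sqrt(-18)/20) = 360/(2 + 9*(3*I*sqrt(2))/20) = 360/(2 + 27*I*sqrt(2)/20)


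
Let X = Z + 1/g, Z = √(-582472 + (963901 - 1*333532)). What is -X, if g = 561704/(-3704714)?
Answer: 142489/21604 - √47897 ≈ -212.26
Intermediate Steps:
g = -21604/142489 (g = 561704*(-1/3704714) = -21604/142489 ≈ -0.15162)
Z = √47897 (Z = √(-582472 + (963901 - 333532)) = √(-582472 + 630369) = √47897 ≈ 218.85)
X = -142489/21604 + √47897 (X = √47897 + 1/(-21604/142489) = √47897 - 142489/21604 = -142489/21604 + √47897 ≈ 212.26)
-X = -(-142489/21604 + √47897) = 142489/21604 - √47897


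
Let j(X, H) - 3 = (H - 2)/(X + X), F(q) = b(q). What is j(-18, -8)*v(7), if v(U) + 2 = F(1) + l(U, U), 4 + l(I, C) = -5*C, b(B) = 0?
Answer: -2419/18 ≈ -134.39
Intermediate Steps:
l(I, C) = -4 - 5*C
F(q) = 0
j(X, H) = 3 + (-2 + H)/(2*X) (j(X, H) = 3 + (H - 2)/(X + X) = 3 + (-2 + H)/((2*X)) = 3 + (-2 + H)*(1/(2*X)) = 3 + (-2 + H)/(2*X))
v(U) = -6 - 5*U (v(U) = -2 + (0 + (-4 - 5*U)) = -2 + (-4 - 5*U) = -6 - 5*U)
j(-18, -8)*v(7) = ((½)*(-2 - 8 + 6*(-18))/(-18))*(-6 - 5*7) = ((½)*(-1/18)*(-2 - 8 - 108))*(-6 - 35) = ((½)*(-1/18)*(-118))*(-41) = (59/18)*(-41) = -2419/18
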